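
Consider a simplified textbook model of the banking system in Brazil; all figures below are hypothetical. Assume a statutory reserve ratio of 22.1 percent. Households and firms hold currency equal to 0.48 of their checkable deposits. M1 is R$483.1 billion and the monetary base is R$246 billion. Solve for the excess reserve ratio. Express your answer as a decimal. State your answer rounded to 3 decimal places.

0.053

Using m = M/MB = 483.1/246 ≈ 1.963821. Since m = (1 + c)/(c + rr + e), the denominator satisfies c + rr + e = (1 + c)/m = (1 + 0.48) / 1.963821 ≈ 0.753633.
With c = 0.48 and rr = 0.221, the excess reserve ratio is 0.753633 − 0.48 − 0.221 = 0.052633.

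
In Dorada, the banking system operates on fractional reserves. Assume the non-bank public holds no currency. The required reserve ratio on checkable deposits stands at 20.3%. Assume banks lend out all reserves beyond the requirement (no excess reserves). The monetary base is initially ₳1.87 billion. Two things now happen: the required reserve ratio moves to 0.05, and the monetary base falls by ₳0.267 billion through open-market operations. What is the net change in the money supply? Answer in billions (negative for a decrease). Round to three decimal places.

Before: m₁ = 1 / (0.203) ≈ 4.92611, MB₁ = 1.87, so M₁ = 4.92611 × 1.87 ≈ 9.2118 billion.
After: m₂ = 1 / (0.05) = 20, MB₂ = 1.87 − 0.267 = 1.603, so M₂ = 20 × 1.603 = 32.06 billion.
ΔM = M₂ − M₁ = 32.06 − 9.2118 = 22.8482 billion.

₳22.848 billion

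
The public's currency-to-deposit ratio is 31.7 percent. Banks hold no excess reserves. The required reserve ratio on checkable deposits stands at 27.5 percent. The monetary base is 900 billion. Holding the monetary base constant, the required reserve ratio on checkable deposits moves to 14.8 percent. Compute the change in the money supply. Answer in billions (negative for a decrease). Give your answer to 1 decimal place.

546.8 billion

Initially m₁ = (1 + 0.317) / (0.275 + 0.317) ≈ 2.22466, so M₁ = 2.22466 × 900 = 2002.194 billion.
After the change m₂ = (1 + 0.317) / (0.148 + 0.317) ≈ 2.83226, so M₂ = 2.83226 × 900 = 2549.034 billion.
ΔM = M₂ − M₁ = 2549.034 − 2002.194 = 546.84 billion.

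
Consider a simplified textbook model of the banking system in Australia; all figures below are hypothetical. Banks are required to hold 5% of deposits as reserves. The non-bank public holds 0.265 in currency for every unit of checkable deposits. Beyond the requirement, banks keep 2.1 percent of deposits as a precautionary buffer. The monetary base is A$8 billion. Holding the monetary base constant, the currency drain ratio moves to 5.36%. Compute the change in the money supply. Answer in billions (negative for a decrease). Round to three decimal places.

A$37.528 billion

Initially m₁ = (1 + 0.265) / (0.05 + 0.021 + 0.265) ≈ 3.76488, so M₁ = 3.76488 × 8 ≈ 30.119 billion.
After the change m₂ = (1 + 0.0536) / (0.05 + 0.021 + 0.0536) ≈ 8.45586, so M₂ = 8.45586 × 8 ≈ 67.6469 billion.
ΔM = M₂ − M₁ = 67.6469 − 30.119 = 37.5279 billion.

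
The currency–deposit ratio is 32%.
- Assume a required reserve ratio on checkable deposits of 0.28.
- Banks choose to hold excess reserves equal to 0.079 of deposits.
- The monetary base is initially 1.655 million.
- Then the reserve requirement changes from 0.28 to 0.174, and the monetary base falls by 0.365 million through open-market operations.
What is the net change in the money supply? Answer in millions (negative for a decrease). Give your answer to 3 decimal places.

-0.246 million

Before: m₁ = (1 + 0.32) / (0.28 + 0.079 + 0.32) ≈ 1.94404, MB₁ = 1.655, so M₁ = 1.94404 × 1.655 ≈ 3.2174 million.
After: m₂ = (1 + 0.32) / (0.174 + 0.079 + 0.32) ≈ 2.30366, MB₂ = 1.655 − 0.365 = 1.29, so M₂ = 2.30366 × 1.29 ≈ 2.9717 million.
ΔM = M₂ − M₁ = 2.9717 − 3.2174 = -0.2457 million.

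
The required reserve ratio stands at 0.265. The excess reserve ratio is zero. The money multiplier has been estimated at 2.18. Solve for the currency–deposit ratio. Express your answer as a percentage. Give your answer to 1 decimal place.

Using m = 2.18. From m = (1 + c)/(c + rr + e), rearranging gives 1 + c = m·(c + rr + e), so c·(1 − m) = m·(rr + e) − 1.
Hence c = [m·(rr + e) − 1]/(1 − m) = [2.18 × (0.265 + 0) − 1] / (1 − 2.18) ≈ 0.357881.

35.8%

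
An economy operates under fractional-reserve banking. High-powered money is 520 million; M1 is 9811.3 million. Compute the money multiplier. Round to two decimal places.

18.87

The money multiplier is m = M / MB = 9811.3 / 520 ≈ 18.86788.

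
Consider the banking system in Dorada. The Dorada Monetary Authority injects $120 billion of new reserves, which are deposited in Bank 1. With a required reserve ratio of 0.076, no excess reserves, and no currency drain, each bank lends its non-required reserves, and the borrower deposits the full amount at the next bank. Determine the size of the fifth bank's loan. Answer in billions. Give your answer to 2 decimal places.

Each bank lends a fraction (1 − rr) = 0.9240 of the deposit it receives, so Bank 5 receives 120·0.9240^4 and lends 120·0.9240^5 ≈ 80.8241 billion.

$80.82 billion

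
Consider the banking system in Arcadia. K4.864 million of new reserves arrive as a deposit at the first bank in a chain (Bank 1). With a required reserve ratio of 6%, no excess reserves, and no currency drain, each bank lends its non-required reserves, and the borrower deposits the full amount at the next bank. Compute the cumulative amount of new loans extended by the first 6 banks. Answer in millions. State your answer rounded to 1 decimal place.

K23.6 million

Bank i lends (1 − rr)^i of the original deposit: Bank 1 lends 4.864·0.9400 ≈ 4.5722, Bank 2 lends 4.864·0.9400² ≈ 4.2978, and so on.
Summing a geometric series: total = 4.864·[0.9400·(1 − 0.9400^6) / (1 − 0.9400)] ≈ 23.6327 million.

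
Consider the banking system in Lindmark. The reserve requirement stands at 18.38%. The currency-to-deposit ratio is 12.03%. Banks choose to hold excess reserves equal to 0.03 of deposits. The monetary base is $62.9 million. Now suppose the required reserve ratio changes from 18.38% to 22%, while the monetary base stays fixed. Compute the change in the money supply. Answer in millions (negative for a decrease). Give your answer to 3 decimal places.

-20.619 million

Initially m₁ = (1 + 0.1203) / (0.1838 + 0.03 + 0.1203) ≈ 3.353188, so M₁ = 3.353188 × 62.9 ≈ 210.9155 million.
After the change m₂ = (1 + 0.1203) / (0.22 + 0.03 + 0.1203) ≈ 3.025385, so M₂ = 3.025385 × 62.9 ≈ 190.2967 million.
ΔM = M₂ − M₁ = 190.2967 − 210.9155 = -20.6188 million.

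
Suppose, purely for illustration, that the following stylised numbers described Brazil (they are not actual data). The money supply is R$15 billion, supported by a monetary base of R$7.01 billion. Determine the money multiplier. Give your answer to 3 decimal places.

The money multiplier is m = M / MB = 15 / 7.01 ≈ 2.13980.

2.140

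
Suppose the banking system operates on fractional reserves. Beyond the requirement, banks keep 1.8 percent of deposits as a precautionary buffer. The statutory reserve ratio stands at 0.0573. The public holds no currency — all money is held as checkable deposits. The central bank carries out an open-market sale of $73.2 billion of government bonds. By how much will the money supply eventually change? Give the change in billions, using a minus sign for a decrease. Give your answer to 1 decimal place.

-972.1 billion

The money multiplier is m = 1 / (rr + e) = 1 / (0.0573 + 0.018) ≈ 13.2802.
The sale removes 73.2 billion of base, so ΔM = m × ΔMB = 13.2802 × (−73.2) ≈ -972.1106 billion.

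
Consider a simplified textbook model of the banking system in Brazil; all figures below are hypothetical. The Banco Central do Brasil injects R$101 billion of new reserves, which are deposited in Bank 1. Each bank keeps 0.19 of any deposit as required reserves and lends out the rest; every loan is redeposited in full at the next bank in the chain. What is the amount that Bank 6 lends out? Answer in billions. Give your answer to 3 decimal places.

Each bank lends a fraction (1 − rr) = 0.8100 of the deposit it receives, so Bank 6 receives 101·0.8100^5 and lends 101·0.8100^6 ≈ 28.5254 billion.

R$28.525 billion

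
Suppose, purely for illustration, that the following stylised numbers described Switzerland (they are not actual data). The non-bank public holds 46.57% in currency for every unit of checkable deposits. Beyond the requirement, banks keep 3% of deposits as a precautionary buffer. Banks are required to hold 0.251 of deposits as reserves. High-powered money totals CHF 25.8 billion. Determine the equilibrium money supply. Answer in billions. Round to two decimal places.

CHF 50.64 billion

The money multiplier is m = (1 + c) / (rr + e + c) = (1 + 0.4657) / (0.251 + 0.03 + 0.4657) ≈ 1.96290.
So M = m × MB = 1.96290 × 25.8 ≈ 50.6428 billion.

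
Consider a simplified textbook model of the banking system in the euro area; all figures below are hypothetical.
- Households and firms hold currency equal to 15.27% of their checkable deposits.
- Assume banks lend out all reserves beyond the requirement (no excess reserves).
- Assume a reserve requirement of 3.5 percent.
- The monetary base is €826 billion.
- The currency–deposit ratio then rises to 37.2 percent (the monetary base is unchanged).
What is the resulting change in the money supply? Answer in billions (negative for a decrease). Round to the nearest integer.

-2288 billion

Initially m₁ = (1 + 0.1527) / (0.035 + 0.1527) ≈ 6.1412, so M₁ = 6.1412 × 826 = 5072.6312 billion.
After the change m₂ = (1 + 0.372) / (0.035 + 0.372) ≈ 3.3710, so M₂ = 3.3710 × 826 = 2784.446 billion.
ΔM = M₂ − M₁ = 2784.446 − 5072.6312 = -2288.1852 billion.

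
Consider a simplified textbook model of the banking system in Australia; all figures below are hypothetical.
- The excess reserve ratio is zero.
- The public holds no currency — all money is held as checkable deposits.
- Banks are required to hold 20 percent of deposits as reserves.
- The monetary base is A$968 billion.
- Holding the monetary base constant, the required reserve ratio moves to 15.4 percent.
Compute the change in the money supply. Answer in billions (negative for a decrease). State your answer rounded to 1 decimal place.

Initially m₁ = 1 / (0.2) = 5, so M₁ = 5 × 968 = 4840 billion.
After the change m₂ = 1 / (0.154) ≈ 6.49351, so M₂ = 6.49351 × 968 ≈ 6285.7177 billion.
ΔM = M₂ − M₁ = 6285.7177 − 4840 = 1445.7177 billion.

A$1445.7 billion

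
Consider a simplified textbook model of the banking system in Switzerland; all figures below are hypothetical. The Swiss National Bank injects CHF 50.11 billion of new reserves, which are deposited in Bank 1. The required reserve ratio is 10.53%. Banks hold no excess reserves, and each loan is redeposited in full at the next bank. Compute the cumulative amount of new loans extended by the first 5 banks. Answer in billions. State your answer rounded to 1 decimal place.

CHF 181.7 billion

Bank i lends (1 − rr)^i of the original deposit: Bank 1 lends 50.11·0.8947 ≈ 44.8334, Bank 2 lends 50.11·0.8947² ≈ 40.1125, and so on.
Summing a geometric series: total = 50.11·[0.8947·(1 − 0.8947^5) / (1 − 0.8947)] ≈ 181.6724 billion.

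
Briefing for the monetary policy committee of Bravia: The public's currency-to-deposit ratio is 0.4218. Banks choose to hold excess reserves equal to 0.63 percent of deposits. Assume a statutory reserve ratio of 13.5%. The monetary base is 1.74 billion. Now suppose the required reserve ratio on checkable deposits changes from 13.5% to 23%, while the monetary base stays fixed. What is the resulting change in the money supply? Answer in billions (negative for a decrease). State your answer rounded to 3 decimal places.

-0.634 billion

Initially m₁ = (1 + 0.4218) / (0.135 + 0.0063 + 0.4218) ≈ 2.52495, so M₁ = 2.52495 × 1.74 ≈ 4.3934 billion.
After the change m₂ = (1 + 0.4218) / (0.23 + 0.0063 + 0.4218) ≈ 2.16046, so M₂ = 2.16046 × 1.74 ≈ 3.7592 billion.
ΔM = M₂ − M₁ = 3.7592 − 4.3934 = -0.6342 billion.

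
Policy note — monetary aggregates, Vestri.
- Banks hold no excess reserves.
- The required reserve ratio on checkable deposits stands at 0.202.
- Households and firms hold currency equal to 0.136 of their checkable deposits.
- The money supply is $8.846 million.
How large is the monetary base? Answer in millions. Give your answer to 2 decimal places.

$2.63 million

The money multiplier is m = (1 + c) / (rr + c) = (1 + 0.136) / (0.202 + 0.136) ≈ 3.3609.
MB = M / m = 8.846 / 3.3609 ≈ 2.632 million.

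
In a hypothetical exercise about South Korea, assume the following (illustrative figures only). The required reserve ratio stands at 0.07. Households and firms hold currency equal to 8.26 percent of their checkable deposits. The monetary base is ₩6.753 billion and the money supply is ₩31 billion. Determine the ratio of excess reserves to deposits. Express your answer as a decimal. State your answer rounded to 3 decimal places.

Using m = M/MB = 31/6.753 ≈ 4.590552. Since m = (1 + c)/(c + rr + e), the denominator satisfies c + rr + e = (1 + c)/m = (1 + 0.0826) / 4.590552 ≈ 0.235832.
With c = 0.0826 and rr = 0.07, the ratio of excess reserves to deposits is 0.235832 − 0.0826 − 0.07 = 0.083232.

0.083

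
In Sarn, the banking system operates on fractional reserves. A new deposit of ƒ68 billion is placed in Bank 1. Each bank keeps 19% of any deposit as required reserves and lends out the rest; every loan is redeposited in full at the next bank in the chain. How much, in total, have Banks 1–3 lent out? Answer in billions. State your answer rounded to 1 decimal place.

Bank i lends (1 − rr)^i of the original deposit: Bank 1 lends 68·0.8100 = 55.0800, Bank 2 lends 68·0.8100² = 44.6148, and so on.
Summing a geometric series: total = 68·[0.8100·(1 − 0.8100^3) / (1 − 0.8100)] ≈ 135.8328 billion.

ƒ135.8 billion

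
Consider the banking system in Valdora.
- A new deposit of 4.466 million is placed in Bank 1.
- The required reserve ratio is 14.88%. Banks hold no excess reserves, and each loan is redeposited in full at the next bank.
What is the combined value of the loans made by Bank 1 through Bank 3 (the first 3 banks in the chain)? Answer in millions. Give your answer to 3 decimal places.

Bank i lends (1 − rr)^i of the original deposit: Bank 1 lends 4.466·0.8512 ≈ 3.8015, Bank 2 lends 4.466·0.8512² ≈ 3.2358, and so on.
Summing a geometric series: total = 4.466·[0.8512·(1 − 0.8512^3) / (1 − 0.8512)] ≈ 9.7916 million.

9.792 million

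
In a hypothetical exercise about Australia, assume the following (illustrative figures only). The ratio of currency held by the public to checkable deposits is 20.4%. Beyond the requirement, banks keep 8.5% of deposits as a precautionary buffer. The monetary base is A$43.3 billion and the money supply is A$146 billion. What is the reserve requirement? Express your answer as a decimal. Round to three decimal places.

Using m = M/MB = 146/43.3 ≈ 3.371824. Since m = (1 + c)/(c + rr + e), the denominator satisfies c + rr + e = (1 + c)/m = (1 + 0.204) / 3.371824 ≈ 0.357077.
With c = 0.204 and e = 0.085, the reserve requirement is 0.357077 − 0.204 − 0.085 = 0.068077.

0.068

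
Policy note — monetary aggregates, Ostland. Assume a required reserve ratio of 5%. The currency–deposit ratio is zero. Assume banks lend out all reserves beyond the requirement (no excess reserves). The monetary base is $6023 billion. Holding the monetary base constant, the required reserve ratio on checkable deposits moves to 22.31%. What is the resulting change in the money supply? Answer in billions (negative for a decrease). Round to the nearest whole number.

Initially m₁ = 1 / (0.05) = 20, so M₁ = 20 × 6023 = 120460 billion.
After the change m₂ = 1 / (0.2231) ≈ 4.48229, so M₂ = 4.48229 × 6023 ≈ 26996.8327 billion.
ΔM = M₂ − M₁ = 26996.8327 − 120460 = -93463.1673 billion.

-93463 billion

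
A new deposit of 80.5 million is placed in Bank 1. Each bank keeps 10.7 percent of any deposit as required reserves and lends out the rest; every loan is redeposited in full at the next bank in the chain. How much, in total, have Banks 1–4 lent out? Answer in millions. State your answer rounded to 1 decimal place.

Bank i lends (1 − rr)^i of the original deposit: Bank 1 lends 80.5·0.8930 = 71.8865, Bank 2 lends 80.5·0.8930² ≈ 64.1946, and so on.
Summing a geometric series: total = 80.5·[0.8930·(1 − 0.8930^4) / (1 − 0.8930)] ≈ 244.5989 million.

244.6 million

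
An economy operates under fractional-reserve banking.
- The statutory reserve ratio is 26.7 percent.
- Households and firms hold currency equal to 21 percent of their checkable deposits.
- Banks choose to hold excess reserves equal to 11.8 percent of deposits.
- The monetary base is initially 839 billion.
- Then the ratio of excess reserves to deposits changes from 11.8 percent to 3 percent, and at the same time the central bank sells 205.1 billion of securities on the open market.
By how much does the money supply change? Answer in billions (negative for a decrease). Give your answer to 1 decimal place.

-193.3 billion

Before: m₁ = (1 + 0.21) / (0.267 + 0.118 + 0.21) ≈ 2.03361, MB₁ = 839, so M₁ = 2.03361 × 839 ≈ 1706.1988 billion.
After: m₂ = (1 + 0.21) / (0.267 + 0.03 + 0.21) ≈ 2.38659, MB₂ = 839 − 205.1 = 633.9, so M₂ = 2.38659 × 633.9 ≈ 1512.8594 billion.
ΔM = M₂ − M₁ = 1512.8594 − 1706.1988 = -193.3394 billion.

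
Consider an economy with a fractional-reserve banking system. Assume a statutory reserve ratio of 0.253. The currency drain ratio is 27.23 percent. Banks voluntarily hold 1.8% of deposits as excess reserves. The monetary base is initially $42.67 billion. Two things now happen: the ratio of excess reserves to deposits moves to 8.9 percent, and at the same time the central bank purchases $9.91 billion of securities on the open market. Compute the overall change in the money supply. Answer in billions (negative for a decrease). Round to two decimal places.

Before: m₁ = (1 + 0.2723) / (0.253 + 0.018 + 0.2723) ≈ 2.34180, MB₁ = 42.67, so M₁ = 2.34180 × 42.67 ≈ 99.9246 billion.
After: m₂ = (1 + 0.2723) / (0.253 + 0.089 + 0.2723) ≈ 2.07114, MB₂ = 42.67 + 9.91 = 52.58, so M₂ = 2.07114 × 52.58 ≈ 108.9005 billion.
ΔM = M₂ − M₁ = 108.9005 − 99.9246 = 8.9759 billion.

$8.98 billion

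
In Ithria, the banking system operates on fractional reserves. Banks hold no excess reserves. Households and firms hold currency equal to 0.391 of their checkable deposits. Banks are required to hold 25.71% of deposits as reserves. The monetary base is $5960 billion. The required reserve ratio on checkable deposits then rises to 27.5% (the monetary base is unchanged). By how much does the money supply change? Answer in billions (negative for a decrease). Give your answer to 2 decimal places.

Initially m₁ = (1 + 0.391) / (0.2571 + 0.391) ≈ 2.1462737, so M₁ = 2.1462737 × 5960 ≈ 12791.7913 billion.
After the change m₂ = (1 + 0.391) / (0.275 + 0.391) ≈ 2.0885886, so M₂ = 2.0885886 × 5960 ≈ 12447.9881 billion.
ΔM = M₂ − M₁ = 12447.9881 − 12791.7913 = -343.8032 billion.

-343.80 billion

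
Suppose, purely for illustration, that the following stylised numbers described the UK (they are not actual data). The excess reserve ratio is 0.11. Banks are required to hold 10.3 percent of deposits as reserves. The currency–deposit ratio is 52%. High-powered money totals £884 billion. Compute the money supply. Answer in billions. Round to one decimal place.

£1833.1 billion

The money multiplier is m = (1 + c) / (rr + e + c) = (1 + 0.52) / (0.103 + 0.11 + 0.52) ≈ 2.07367.
So M = m × MB = 2.07367 × 884 ≈ 1833.1243 billion.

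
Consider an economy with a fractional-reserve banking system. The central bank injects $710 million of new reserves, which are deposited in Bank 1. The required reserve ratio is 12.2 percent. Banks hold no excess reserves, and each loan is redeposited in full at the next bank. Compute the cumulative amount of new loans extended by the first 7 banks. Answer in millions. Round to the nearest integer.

$3054 million

Bank i lends (1 − rr)^i of the original deposit: Bank 1 lends 710·0.8780 = 623.3800, Bank 2 lends 710·0.8780² ≈ 547.3276, and so on.
Summing a geometric series: total = 710·[0.8780·(1 − 0.8780^7) / (1 − 0.8780)] ≈ 3054.4695 million.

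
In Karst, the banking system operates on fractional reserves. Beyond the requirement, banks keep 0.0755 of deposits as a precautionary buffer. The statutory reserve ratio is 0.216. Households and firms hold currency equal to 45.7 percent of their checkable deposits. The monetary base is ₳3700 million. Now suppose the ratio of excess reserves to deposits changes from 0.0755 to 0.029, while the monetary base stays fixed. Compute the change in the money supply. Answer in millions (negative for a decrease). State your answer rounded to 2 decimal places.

Initially m₁ = (1 + 0.457) / (0.216 + 0.0755 + 0.457) ≈ 1.9465598, so M₁ = 1.9465598 × 3700 ≈ 7202.2713 million.
After the change m₂ = (1 + 0.457) / (0.216 + 0.029 + 0.457) ≈ 2.0754986, so M₂ = 2.0754986 × 3700 ≈ 7679.3448 million.
ΔM = M₂ − M₁ = 7679.3448 − 7202.2713 = 477.0735 million.

₳477.07 million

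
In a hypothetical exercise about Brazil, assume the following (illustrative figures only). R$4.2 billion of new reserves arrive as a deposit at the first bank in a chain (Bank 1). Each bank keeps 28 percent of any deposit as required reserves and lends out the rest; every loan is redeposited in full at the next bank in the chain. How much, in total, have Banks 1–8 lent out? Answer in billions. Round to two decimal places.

R$10.02 billion

Bank i lends (1 − rr)^i of the original deposit: Bank 1 lends 4.2·0.7200 = 3.0240, Bank 2 lends 4.2·0.7200² ≈ 2.1773, and so on.
Summing a geometric series: total = 4.2·[0.7200·(1 − 0.7200^8) / (1 − 0.7200)] ≈ 10.0200 billion.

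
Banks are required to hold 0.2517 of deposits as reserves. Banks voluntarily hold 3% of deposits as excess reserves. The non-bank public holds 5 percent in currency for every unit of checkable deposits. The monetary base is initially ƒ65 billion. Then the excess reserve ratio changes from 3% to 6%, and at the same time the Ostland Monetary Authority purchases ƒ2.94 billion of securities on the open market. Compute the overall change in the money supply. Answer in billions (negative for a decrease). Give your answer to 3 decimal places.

Before: m₁ = (1 + 0.05) / (0.2517 + 0.03 + 0.05) ≈ 3.165511, MB₁ = 65, so M₁ = 3.165511 × 65 ≈ 205.7582 billion.
After: m₂ = (1 + 0.05) / (0.2517 + 0.06 + 0.05) ≈ 2.902958, MB₂ = 65 + 2.94 = 67.94, so M₂ = 2.902958 × 67.94 ≈ 197.227 billion.
ΔM = M₂ − M₁ = 197.227 − 205.7582 = -8.5312 billion.

-8.531 billion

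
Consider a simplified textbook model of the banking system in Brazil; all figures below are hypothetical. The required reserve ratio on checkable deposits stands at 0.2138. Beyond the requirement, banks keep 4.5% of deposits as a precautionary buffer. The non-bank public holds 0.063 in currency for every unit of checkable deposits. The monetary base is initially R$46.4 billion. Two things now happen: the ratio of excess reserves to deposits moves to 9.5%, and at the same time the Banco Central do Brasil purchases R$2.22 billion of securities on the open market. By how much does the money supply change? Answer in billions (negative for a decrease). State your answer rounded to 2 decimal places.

Before: m₁ = (1 + 0.063) / (0.2138 + 0.045 + 0.063) ≈ 3.30329, MB₁ = 46.4, so M₁ = 3.30329 × 46.4 ≈ 153.2727 billion.
After: m₂ = (1 + 0.063) / (0.2138 + 0.095 + 0.063) ≈ 2.85906, MB₂ = 46.4 + 2.22 = 48.62, so M₂ = 2.85906 × 48.62 ≈ 139.0075 billion.
ΔM = M₂ − M₁ = 139.0075 − 153.2727 = -14.2652 billion.

-14.27 billion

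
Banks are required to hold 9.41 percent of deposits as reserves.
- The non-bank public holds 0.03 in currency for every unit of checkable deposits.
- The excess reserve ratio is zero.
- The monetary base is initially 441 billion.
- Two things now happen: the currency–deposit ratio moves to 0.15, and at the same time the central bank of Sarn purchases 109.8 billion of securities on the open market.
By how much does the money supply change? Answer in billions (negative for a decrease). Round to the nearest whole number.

Before: m₁ = (1 + 0.03) / (0.0941 + 0.03) ≈ 8.2998, MB₁ = 441, so M₁ = 8.2998 × 441 = 3660.2118 billion.
After: m₂ = (1 + 0.15) / (0.0941 + 0.15) ≈ 4.7112, MB₂ = 441 + 109.8 = 550.8, so M₂ = 4.7112 × 550.8 ≈ 2594.929 billion.
ΔM = M₂ − M₁ = 2594.929 − 3660.2118 = -1065.2828 billion.

-1065 billion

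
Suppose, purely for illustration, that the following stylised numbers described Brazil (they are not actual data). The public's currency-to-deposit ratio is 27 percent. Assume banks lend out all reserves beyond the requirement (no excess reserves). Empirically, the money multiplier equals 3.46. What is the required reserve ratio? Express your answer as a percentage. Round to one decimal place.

Using m = 3.46. Since m = (1 + c)/(c + rr + e), the denominator satisfies c + rr + e = (1 + c)/m = (1 + 0.27) / 3.46 ≈ 0.367052.
With c = 0.27 and e = 0, the required reserve ratio is 0.367052 − 0.27 − 0 = 0.097052.

9.7%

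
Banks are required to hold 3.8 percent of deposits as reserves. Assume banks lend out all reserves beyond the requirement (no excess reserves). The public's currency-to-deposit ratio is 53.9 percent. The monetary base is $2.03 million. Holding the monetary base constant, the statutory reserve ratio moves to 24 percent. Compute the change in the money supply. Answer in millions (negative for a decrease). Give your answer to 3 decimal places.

-1.404 million

Initially m₁ = (1 + 0.539) / (0.038 + 0.539) ≈ 2.66724, so M₁ = 2.66724 × 2.03 ≈ 5.4145 million.
After the change m₂ = (1 + 0.539) / (0.24 + 0.539) ≈ 1.97561, so M₂ = 1.97561 × 2.03 ≈ 4.0105 million.
ΔM = M₂ − M₁ = 4.0105 − 5.4145 = -1.404 million.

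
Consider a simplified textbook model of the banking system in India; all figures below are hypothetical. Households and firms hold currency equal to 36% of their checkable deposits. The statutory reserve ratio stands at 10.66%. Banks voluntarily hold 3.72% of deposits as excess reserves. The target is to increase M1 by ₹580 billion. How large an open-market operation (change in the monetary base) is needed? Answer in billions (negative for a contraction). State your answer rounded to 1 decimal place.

₹214.9 billion

The money multiplier is m = (1 + c) / (rr + e + c) = (1 + 0.36) / (0.1066 + 0.0372 + 0.36) ≈ 2.69948.
ΔMB = ΔM / m = (+580) / 2.69948 ≈ 214.8562 billion.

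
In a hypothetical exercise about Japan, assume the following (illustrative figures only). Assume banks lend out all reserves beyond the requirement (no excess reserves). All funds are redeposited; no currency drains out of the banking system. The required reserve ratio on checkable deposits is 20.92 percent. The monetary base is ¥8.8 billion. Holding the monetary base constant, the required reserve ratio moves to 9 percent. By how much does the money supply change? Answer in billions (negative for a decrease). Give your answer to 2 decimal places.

Initially m₁ = 1 / (0.2092) ≈ 4.7801, so M₁ = 4.7801 × 8.8 ≈ 42.0649 billion.
After the change m₂ = 1 / (0.09) ≈ 11.1111, so M₂ = 11.1111 × 8.8 ≈ 97.7777 billion.
ΔM = M₂ − M₁ = 97.7777 − 42.0649 = 55.7128 billion.

¥55.71 billion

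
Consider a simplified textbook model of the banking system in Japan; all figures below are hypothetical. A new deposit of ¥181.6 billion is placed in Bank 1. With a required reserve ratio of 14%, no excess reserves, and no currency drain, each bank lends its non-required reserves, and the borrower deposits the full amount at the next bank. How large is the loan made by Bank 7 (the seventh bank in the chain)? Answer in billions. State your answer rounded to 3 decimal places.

¥63.184 billion

Each bank lends a fraction (1 − rr) = 0.8600 of the deposit it receives, so Bank 7 receives 181.6·0.8600^6 and lends 181.6·0.8600^7 ≈ 63.1837 billion.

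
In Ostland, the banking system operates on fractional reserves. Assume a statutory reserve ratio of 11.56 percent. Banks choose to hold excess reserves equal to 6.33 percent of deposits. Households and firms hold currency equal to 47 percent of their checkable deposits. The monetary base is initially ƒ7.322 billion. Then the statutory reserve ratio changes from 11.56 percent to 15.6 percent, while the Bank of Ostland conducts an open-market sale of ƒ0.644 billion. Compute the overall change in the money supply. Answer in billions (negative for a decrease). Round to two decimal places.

Before: m₁ = (1 + 0.47) / (0.1156 + 0.0633 + 0.47) ≈ 2.2654, MB₁ = 7.322, so M₁ = 2.2654 × 7.322 ≈ 16.5873 billion.
After: m₂ = (1 + 0.47) / (0.156 + 0.0633 + 0.47) ≈ 2.1326, MB₂ = 7.322 − 0.644 = 6.678, so M₂ = 2.1326 × 6.678 ≈ 14.2415 billion.
ΔM = M₂ − M₁ = 14.2415 − 16.5873 = -2.3458 billion.

-2.35 billion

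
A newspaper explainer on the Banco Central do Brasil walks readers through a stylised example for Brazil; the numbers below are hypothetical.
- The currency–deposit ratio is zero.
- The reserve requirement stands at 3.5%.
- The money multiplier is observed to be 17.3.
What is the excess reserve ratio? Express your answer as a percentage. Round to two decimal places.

2.28%

Using m = 17.3. Since m = (1 + c)/(c + rr + e), the denominator satisfies c + rr + e = (1 + c)/m = (1 + 0) / 17.3 ≈ 0.057803.
With c = 0 and rr = 0.035, the excess reserve ratio is 0.057803 − 0 − 0.035 = 0.022803.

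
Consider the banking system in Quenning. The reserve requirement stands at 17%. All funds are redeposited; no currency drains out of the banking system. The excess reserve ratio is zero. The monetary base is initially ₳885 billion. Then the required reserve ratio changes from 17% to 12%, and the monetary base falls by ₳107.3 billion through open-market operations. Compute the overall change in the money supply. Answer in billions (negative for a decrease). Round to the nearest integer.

₳1275 billion

Before: m₁ = 1 / (0.17) ≈ 5.8824, MB₁ = 885, so M₁ = 5.8824 × 885 = 5205.924 billion.
After: m₂ = 1 / (0.12) ≈ 8.3333, MB₂ = 885 − 107.3 = 777.7, so M₂ = 8.3333 × 777.7 ≈ 6480.8074 billion.
ΔM = M₂ − M₁ = 6480.8074 − 5205.924 = 1274.8834 billion.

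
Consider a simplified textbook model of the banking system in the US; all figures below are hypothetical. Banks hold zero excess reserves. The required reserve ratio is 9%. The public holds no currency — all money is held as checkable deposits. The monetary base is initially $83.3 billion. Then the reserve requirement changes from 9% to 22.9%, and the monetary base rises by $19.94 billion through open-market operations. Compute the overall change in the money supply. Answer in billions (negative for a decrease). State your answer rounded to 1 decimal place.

-474.7 billion

Before: m₁ = 1 / (0.09) ≈ 11.11111, MB₁ = 83.3, so M₁ = 11.11111 × 83.3 ≈ 925.5555 billion.
After: m₂ = 1 / (0.229) ≈ 4.36681, MB₂ = 83.3 + 19.94 = 103.24, so M₂ = 4.36681 × 103.24 ≈ 450.8295 billion.
ΔM = M₂ − M₁ = 450.8295 − 925.5555 = -474.726 billion.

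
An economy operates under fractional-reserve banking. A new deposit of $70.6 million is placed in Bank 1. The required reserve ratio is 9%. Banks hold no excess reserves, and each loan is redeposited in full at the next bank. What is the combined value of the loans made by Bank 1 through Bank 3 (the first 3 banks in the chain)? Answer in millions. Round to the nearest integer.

Bank i lends (1 − rr)^i of the original deposit: Bank 1 lends 70.6·0.9100 = 64.2460, Bank 2 lends 70.6·0.9100² ≈ 58.4639, and so on.
Summing a geometric series: total = 70.6·[0.9100·(1 − 0.9100^3) / (1 − 0.9100)] ≈ 175.9120 million.

$176 million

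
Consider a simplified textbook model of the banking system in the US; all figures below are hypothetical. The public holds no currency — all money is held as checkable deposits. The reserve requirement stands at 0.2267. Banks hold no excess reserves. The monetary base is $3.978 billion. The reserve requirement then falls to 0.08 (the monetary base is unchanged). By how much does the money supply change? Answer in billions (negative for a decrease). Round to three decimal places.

$32.178 billion

Initially m₁ = 1 / (0.2267) ≈ 4.41112, so M₁ = 4.41112 × 3.978 ≈ 17.5474 billion.
After the change m₂ = 1 / (0.08) = 12.5, so M₂ = 12.5 × 3.978 = 49.725 billion.
ΔM = M₂ − M₁ = 49.725 − 17.5474 = 32.1776 billion.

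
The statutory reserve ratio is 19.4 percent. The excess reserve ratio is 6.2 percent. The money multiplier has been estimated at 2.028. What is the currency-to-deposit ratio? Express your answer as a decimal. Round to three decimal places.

Using m = 2.028. From m = (1 + c)/(c + rr + e), rearranging gives 1 + c = m·(c + rr + e), so c·(1 − m) = m·(rr + e) − 1.
Hence c = [m·(rr + e) − 1]/(1 − m) = [2.028 × (0.194 + 0.062) − 1] / (1 − 2.028) ≈ 0.467735.

0.468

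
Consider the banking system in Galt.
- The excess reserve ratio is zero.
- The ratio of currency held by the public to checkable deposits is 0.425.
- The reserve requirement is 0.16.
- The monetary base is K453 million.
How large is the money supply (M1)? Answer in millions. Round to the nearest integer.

The money multiplier is m = (1 + c) / (rr + c) = (1 + 0.425) / (0.16 + 0.425) ≈ 2.4359.
So M = m × MB = 2.4359 × 453 = 1103.4627 million.

K1103 million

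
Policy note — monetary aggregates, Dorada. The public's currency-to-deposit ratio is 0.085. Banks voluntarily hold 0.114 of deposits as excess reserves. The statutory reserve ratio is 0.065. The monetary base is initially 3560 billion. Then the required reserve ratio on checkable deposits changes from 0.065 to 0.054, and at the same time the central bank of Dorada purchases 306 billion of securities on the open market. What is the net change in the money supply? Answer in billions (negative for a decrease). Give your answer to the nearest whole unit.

1948 billion

Before: m₁ = (1 + 0.085) / (0.065 + 0.114 + 0.085) ≈ 4.10985, MB₁ = 3560, so M₁ = 4.10985 × 3560 = 14631.066 billion.
After: m₂ = (1 + 0.085) / (0.054 + 0.114 + 0.085) ≈ 4.28854, MB₂ = 3560 + 306 = 3866, so M₂ = 4.28854 × 3866 ≈ 16579.4956 billion.
ΔM = M₂ − M₁ = 16579.4956 − 14631.066 = 1948.4296 billion.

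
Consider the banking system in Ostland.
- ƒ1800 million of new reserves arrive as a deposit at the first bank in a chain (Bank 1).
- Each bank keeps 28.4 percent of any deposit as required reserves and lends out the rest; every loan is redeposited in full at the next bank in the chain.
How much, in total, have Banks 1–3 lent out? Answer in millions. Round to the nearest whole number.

Bank i lends (1 − rr)^i of the original deposit: Bank 1 lends 1800·0.7160 = 1288.8000, Bank 2 lends 1800·0.7160² = 922.7808, and so on.
Summing a geometric series: total = 1800·[0.7160·(1 − 0.7160^3) / (1 − 0.7160)] ≈ 2872.2919 million.

ƒ2872 million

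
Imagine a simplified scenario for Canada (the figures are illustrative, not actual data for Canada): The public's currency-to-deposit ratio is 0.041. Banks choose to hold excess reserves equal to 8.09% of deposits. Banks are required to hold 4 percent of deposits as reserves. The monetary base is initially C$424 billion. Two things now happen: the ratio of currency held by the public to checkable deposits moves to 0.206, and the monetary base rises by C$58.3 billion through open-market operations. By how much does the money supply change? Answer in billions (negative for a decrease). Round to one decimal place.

Before: m₁ = (1 + 0.041) / (0.04 + 0.0809 + 0.041) ≈ 6.42989, MB₁ = 424, so M₁ = 6.42989 × 424 ≈ 2726.2734 billion.
After: m₂ = (1 + 0.206) / (0.04 + 0.0809 + 0.206) ≈ 3.68920, MB₂ = 424 + 58.3 = 482.3, so M₂ = 3.68920 × 482.3 ≈ 1779.3012 billion.
ΔM = M₂ − M₁ = 1779.3012 − 2726.2734 = -946.9722 billion.

-947.0 billion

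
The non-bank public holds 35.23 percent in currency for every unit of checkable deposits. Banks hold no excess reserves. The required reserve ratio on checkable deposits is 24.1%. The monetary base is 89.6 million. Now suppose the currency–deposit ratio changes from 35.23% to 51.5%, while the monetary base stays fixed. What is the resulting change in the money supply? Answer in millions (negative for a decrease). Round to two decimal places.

Initially m₁ = (1 + 0.3523) / (0.241 + 0.3523) ≈ 2.27929, so M₁ = 2.27929 × 89.6 ≈ 204.2244 million.
After the change m₂ = (1 + 0.515) / (0.241 + 0.515) ≈ 2.00397, so M₂ = 2.00397 × 89.6 ≈ 179.5557 million.
ΔM = M₂ − M₁ = 179.5557 − 204.2244 = -24.6687 million.

-24.67 million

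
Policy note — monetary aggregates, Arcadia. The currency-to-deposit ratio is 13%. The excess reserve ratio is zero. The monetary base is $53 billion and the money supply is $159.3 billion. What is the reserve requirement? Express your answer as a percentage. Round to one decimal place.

24.6%

Using m = M/MB = 159.3/53 ≈ 3.005660. Since m = (1 + c)/(c + rr + e), the denominator satisfies c + rr + e = (1 + c)/m = (1 + 0.13) / 3.005660 ≈ 0.375957.
With c = 0.13 and e = 0, the reserve requirement is 0.375957 − 0.13 − 0 = 0.245957.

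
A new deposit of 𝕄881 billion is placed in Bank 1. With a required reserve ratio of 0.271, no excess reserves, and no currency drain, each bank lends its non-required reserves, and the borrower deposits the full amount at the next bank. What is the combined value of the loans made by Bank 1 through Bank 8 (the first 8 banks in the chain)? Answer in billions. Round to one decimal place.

Bank i lends (1 − rr)^i of the original deposit: Bank 1 lends 881·0.7290 = 642.2490, Bank 2 lends 881·0.7290² ≈ 468.1995, and so on.
Summing a geometric series: total = 881·[0.7290·(1 − 0.7290^8) / (1 − 0.7290)] ≈ 2180.8822 billion.

𝕄2180.9 billion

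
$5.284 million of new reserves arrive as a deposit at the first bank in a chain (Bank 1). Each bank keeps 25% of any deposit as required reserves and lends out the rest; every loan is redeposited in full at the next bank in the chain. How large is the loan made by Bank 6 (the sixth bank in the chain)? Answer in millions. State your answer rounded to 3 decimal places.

$0.940 million

Each bank lends a fraction (1 − rr) = 0.7500 of the deposit it receives, so Bank 6 receives 5.284·0.7500^5 and lends 5.284·0.7500^6 ≈ 0.9404 million.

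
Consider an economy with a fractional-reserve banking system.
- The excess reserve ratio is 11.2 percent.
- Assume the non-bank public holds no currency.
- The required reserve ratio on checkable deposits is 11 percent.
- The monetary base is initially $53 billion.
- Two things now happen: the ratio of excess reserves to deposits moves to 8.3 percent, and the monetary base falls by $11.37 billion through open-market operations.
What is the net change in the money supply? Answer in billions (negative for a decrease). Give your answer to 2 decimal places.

Before: m₁ = 1 / (0.11 + 0.112) ≈ 4.50450, MB₁ = 53, so M₁ = 4.50450 × 53 = 238.7385 billion.
After: m₂ = 1 / (0.11 + 0.083) ≈ 5.18135, MB₂ = 53 − 11.37 = 41.63, so M₂ = 5.18135 × 41.63 ≈ 215.6996 billion.
ΔM = M₂ − M₁ = 215.6996 − 238.7385 = -23.0389 billion.

-23.04 billion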